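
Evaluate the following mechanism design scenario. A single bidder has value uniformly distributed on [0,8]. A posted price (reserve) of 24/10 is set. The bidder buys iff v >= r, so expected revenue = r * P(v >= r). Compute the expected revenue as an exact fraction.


Step 1: Posted price r = 12/5, value support [0,8]
Step 2: P(v >= r) = (8 - 12/5)/8 = 7/10
Step 3: Expected revenue = r * P(v >= r) = 12/5 * 7/10
Step 4: Revenue = 42/25

42/25


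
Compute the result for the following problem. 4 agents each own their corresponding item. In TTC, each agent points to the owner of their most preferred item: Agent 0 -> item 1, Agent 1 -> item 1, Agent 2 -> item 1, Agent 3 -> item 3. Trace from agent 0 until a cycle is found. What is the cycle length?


Step 1: Trace the pointer graph from agent 0: 0 -> 1 -> 1
Step 2: A cycle is detected when we revisit agent 1
Step 3: The cycle is: 1 -> 1
Step 4: Cycle length = 1

1


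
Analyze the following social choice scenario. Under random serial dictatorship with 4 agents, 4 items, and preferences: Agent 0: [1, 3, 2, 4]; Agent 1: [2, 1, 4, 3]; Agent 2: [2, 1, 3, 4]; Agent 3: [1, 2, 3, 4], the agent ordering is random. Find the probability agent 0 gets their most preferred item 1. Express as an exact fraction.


Step 1: Agent 0 wants item 1
Step 2: There are 24 possible orderings of agents
Step 3: In 10 orderings, agent 0 gets item 1
Step 4: Probability = 10/24 = 5/12

5/12


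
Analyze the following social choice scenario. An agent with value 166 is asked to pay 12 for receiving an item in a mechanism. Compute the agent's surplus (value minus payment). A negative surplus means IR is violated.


Step 1: Surplus = value - payment = 166 - 12 = 154
Step 2: IR is satisfied (surplus >= 0)

154


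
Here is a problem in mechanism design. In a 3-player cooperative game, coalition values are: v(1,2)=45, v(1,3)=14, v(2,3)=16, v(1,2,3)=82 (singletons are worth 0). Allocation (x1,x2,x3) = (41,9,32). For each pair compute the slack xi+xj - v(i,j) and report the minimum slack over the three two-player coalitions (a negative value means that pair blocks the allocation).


Step 1: Slack for coalition (1,2): x1+x2 - v12 = 50 - 45 = 5
Step 2: Slack for coalition (1,3): x1+x3 - v13 = 73 - 14 = 59
Step 3: Slack for coalition (2,3): x2+x3 - v23 = 41 - 16 = 25
Step 4: Minimum slack = min(5, 59, 25) = 5, attained by (1,2); no pair can gain by deviating, so the allocation is in the core

5


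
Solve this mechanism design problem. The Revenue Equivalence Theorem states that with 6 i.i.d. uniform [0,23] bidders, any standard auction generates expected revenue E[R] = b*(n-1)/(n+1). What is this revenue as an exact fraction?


Step 1: By Revenue Equivalence, expected revenue = b*(n-1)/(n+1)
Step 2: Substituting n = 6, b = 23
Step 3: Revenue = 23*(6-1)/(6+1) = 23*5/7
Step 4: Revenue = 115/7

115/7


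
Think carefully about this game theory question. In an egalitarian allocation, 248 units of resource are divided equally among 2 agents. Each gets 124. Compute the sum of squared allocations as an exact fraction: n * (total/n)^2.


Step 1: Each agent's share = 248/2 = 124
Step 2: Square of each share = (124)^2 = 15376
Step 3: Sum of squares = 2 * 15376 = 30752

30752


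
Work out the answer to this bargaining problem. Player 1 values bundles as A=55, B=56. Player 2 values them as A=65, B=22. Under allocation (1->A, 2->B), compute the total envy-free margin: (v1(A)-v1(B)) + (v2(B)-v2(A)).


Step 1: Player 1's margin = v1(A) - v1(B) = 55 - 56 = -1
Step 2: Player 2's margin = v2(B) - v2(A) = 22 - 65 = -43
Step 3: Total margin = -1 + -43 = -44

-44


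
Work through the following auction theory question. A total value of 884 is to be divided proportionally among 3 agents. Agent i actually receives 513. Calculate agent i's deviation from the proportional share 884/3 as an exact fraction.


Step 1: Proportional share = 884/3
Step 2: Agent's actual allocation = 513
Step 3: Excess = 513 - 884/3 = 655/3

655/3


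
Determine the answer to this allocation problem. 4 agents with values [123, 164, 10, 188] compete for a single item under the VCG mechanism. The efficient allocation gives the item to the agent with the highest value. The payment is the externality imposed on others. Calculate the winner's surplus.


Step 1: The winner is the agent with the highest value: agent 3 with value 188
Step 2: Values of other agents: [123, 164, 10]
Step 3: VCG payment = max of others' values = 164
Step 4: Surplus = 188 - 164 = 24

24


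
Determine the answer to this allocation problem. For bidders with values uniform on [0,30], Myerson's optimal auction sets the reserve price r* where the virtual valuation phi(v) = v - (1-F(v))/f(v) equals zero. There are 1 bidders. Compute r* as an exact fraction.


Step 1: For U[0,30], F(v) = v/30 and f(v) = 1/30
Step 2: phi(v) = v - (1 - v/30)/(1/30) = v - (30 - v) = 2v - 30
Step 3: Set phi(r*) = 0: 2r* - 30 = 0
Step 4: r* = 30/2 = 15 (the number of bidders n = 1 does not enter)

15


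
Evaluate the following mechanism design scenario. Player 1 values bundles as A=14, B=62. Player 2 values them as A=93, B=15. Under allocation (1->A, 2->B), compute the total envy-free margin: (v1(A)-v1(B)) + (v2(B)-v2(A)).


Step 1: Player 1's margin = v1(A) - v1(B) = 14 - 62 = -48
Step 2: Player 2's margin = v2(B) - v2(A) = 15 - 93 = -78
Step 3: Total margin = -48 + -78 = -126

-126


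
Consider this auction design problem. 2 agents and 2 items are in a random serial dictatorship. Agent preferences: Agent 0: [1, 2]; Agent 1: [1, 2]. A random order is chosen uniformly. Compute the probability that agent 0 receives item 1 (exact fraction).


Step 1: Agent 0 wants item 1
Step 2: There are 2 possible orderings of agents
Step 3: In 1 orderings, agent 0 gets item 1
Step 4: Probability = 1/2

1/2


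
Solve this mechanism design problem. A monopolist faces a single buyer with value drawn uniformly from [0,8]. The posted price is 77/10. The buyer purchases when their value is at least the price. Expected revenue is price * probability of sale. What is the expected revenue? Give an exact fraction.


Step 1: Posted price r = 77/10, value support [0,8]
Step 2: P(v >= r) = (8 - 77/10)/8 = 3/80
Step 3: Expected revenue = r * P(v >= r) = 77/10 * 3/80
Step 4: Revenue = 231/800

231/800


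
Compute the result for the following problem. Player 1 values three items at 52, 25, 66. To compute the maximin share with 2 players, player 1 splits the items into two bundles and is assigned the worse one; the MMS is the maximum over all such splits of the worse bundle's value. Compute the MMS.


Step 1: Item values = 52, 25, 66
Step 2: Enumerate all 2-bundle partitions and take the smaller bundle:
  Partition 1: {52} vs {25,66} -> bundles 52, 91; min = 52
  Partition 2: {25} vs {52,66} -> bundles 25, 118; min = 25
  Partition 3: {66} vs {52,25} -> bundles 66, 77; min = 66
Step 3: MMS = max(52, 25, 66) = 66

66


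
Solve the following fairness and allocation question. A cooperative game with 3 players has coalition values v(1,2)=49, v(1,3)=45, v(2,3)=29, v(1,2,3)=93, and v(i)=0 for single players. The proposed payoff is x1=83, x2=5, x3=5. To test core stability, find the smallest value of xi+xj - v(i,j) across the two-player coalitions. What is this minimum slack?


Step 1: Slack for coalition (1,2): x1+x2 - v12 = 88 - 49 = 39
Step 2: Slack for coalition (1,3): x1+x3 - v13 = 88 - 45 = 43
Step 3: Slack for coalition (2,3): x2+x3 - v23 = 10 - 29 = -19
Step 4: Minimum slack = min(39, 43, -19) = -19, attained by (2,3); coalition (2,3) can block (slack < 0), so the allocation is not in the core

-19


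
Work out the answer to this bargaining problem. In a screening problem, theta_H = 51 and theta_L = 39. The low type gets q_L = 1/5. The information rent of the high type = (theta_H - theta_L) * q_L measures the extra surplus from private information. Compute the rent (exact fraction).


Step 1: theta_H - theta_L = 51 - 39 = 12
Step 2: Information rent = (theta_H - theta_L) * q_L
Step 3: = 12 * 1/5
Step 4: = 12/5

12/5


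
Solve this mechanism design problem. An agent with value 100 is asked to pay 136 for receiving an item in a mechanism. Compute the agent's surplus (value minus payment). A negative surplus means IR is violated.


Step 1: Surplus = value - payment = 100 - 136 = -36
Step 2: IR is violated (surplus < 0)

-36


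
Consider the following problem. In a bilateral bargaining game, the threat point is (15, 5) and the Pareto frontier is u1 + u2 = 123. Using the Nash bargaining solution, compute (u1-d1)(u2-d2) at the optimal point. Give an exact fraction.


Step 1: The Nash solution splits surplus symmetrically above the disagreement point
Step 2: u1 = (total + d1 - d2)/2 = (123 + 15 - 5)/2 = 133/2
Step 3: u2 = (total - d1 + d2)/2 = (123 - 15 + 5)/2 = 113/2
Step 4: Nash product = (133/2 - 15) * (113/2 - 5)
Step 5: = 103/2 * 103/2 = 10609/4

10609/4


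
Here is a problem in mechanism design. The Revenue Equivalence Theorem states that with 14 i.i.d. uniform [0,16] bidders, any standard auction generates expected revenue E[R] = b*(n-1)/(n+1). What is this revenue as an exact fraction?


Step 1: By Revenue Equivalence, expected revenue = b*(n-1)/(n+1)
Step 2: Substituting n = 14, b = 16
Step 3: Revenue = 16*(14-1)/(14+1) = 16*13/15
Step 4: Revenue = 208/15

208/15


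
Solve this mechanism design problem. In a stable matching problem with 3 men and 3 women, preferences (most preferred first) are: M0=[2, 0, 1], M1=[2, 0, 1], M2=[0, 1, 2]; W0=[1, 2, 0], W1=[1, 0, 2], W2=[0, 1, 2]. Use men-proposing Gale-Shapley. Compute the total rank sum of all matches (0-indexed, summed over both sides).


Step 1: Run Gale-Shapley (men propose, women hold best offer):
  M0 proposes to W2; she accepts
  M1 proposes to W2; rejected
  M1 proposes to W0; she accepts
  M2 proposes to W0; rejected
  M2 proposes to W1; she accepts
Step 2: Final matching: W0-M1, W1-M2, W2-M0
Step 3: 0-indexed ranks (man's rank of his match, then woman's): 1 + 0 + 1 + 2 + 0 + 0
Step 4: Total rank sum = 4

4


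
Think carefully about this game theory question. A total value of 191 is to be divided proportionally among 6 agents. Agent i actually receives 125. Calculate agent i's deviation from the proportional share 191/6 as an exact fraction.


Step 1: Proportional share = 191/6
Step 2: Agent's actual allocation = 125
Step 3: Excess = 125 - 191/6 = 559/6

559/6


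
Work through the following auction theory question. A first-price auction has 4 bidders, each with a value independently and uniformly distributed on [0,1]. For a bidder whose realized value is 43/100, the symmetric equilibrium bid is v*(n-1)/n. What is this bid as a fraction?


Step 1: The symmetric BNE bidding function is b(v) = v * (n-1) / n
Step 2: Substitute v = 43/100 and n = 4
Step 3: b = 43/100 * 3/4
Step 4: b = 129/400

129/400


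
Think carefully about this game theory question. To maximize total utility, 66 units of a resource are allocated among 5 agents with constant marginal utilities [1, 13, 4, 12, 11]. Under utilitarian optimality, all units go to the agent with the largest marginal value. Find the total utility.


Step 1: The marginal utilities are [1, 13, 4, 12, 11]
Step 2: The highest marginal utility is 13
Step 3: All 66 units go to that agent
Step 4: Total utility = 13 * 66 = 858

858


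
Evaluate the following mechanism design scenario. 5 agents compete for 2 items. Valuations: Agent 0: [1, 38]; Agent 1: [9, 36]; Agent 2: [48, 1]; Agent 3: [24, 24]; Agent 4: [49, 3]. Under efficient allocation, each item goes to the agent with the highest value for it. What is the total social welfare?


Step 1: For each item, find the maximum value among all agents.
Step 2: Item 0 -> Agent 4 (value 49)
Step 3: Item 1 -> Agent 0 (value 38)
Step 4: Total welfare = 49 + 38 = 87

87


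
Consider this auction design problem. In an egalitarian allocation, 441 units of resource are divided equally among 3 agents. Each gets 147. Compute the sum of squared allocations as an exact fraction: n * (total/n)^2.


Step 1: Each agent's share = 441/3 = 147
Step 2: Square of each share = (147)^2 = 21609
Step 3: Sum of squares = 3 * 21609 = 64827

64827


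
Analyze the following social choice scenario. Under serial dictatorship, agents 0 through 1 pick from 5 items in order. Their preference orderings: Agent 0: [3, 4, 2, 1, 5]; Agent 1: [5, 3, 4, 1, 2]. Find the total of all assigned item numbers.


Step 1: Agent 0 picks item 3
Step 2: Agent 1 picks item 5
Step 3: Sum = 3 + 5 = 8

8


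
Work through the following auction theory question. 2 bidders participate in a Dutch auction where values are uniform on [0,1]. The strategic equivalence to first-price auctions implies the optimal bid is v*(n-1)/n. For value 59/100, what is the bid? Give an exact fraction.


Step 1: Dutch auctions are strategically equivalent to first-price auctions
Step 2: The equilibrium bid is b(v) = v*(n-1)/n
Step 3: b = 59/100 * 1/2
Step 4: b = 59/200

59/200


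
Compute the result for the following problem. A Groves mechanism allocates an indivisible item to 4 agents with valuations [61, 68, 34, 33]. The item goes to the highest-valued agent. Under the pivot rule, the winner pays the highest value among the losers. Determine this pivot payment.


Step 1: The efficient winner is agent 1 with value 68
Step 2: Other agents' values: [61, 34, 33]
Step 3: Pivot payment = max(others) = 61
Step 4: The winner pays 61

61


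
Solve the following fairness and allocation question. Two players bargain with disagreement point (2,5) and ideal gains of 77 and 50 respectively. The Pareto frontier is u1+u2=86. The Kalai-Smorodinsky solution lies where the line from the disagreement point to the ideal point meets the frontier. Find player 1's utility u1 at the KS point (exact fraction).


Step 1: At the KS point, (u1-d1)/r1 = (u2-d2)/r2 = t and u1+u2 = 86
Step 2: u1 = d1 + r1*t and u2 = d2 + r2*t, so (d1 + r1*t) + (d2 + r2*t) = 86
Step 3: t = (86 - 2 - 5)/(77 + 50) = 79/127
Step 4: u1 = d1 + r1*t = 2 + 77 * 79/127 = 6337/127
Step 5: (Check: u2 = d2 + r2*t = 4585/127; u1+u2 = 6337/127 + 4585/127 = 86, on the frontier.)

6337/127


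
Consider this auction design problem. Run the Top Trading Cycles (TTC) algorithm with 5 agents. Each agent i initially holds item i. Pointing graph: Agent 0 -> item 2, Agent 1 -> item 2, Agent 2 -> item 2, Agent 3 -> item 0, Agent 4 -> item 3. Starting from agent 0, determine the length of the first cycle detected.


Step 1: Trace the pointer graph from agent 0: 0 -> 2 -> 2
Step 2: A cycle is detected when we revisit agent 2
Step 3: The cycle is: 2 -> 2
Step 4: Cycle length = 1

1


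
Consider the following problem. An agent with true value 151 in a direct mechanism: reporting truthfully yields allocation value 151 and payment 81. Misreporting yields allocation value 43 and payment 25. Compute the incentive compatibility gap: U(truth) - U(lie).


Step 1: U(truth) = value - payment = 151 - 81 = 70
Step 2: U(lie) = allocation - payment = 43 - 25 = 18
Step 3: IC gap = 70 - 18 = 52

52


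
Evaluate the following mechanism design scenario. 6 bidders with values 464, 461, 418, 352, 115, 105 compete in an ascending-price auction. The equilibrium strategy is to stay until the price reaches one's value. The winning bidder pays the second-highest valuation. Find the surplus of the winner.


Step 1: Identify the highest value: 464
Step 2: Identify the second-highest value: 461
Step 3: The final price = second-highest value = 461
Step 4: Surplus = 464 - 461 = 3

3


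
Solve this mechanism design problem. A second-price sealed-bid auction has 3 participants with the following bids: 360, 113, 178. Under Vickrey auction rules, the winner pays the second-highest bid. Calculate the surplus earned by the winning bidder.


Step 1: Sort bids in descending order: 360, 178, 113
Step 2: The winning bid is the highest: 360
Step 3: The payment equals the second-highest bid: 178
Step 4: Surplus = winner's bid - payment = 360 - 178 = 182

182


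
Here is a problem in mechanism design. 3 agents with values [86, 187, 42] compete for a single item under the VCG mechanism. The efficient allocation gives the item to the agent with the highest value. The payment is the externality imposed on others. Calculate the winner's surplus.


Step 1: The winner is the agent with the highest value: agent 1 with value 187
Step 2: Values of other agents: [86, 42]
Step 3: VCG payment = max of others' values = 86
Step 4: Surplus = 187 - 86 = 101

101


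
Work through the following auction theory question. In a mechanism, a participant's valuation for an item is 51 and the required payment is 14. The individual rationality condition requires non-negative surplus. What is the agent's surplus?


Step 1: Surplus = value - payment = 51 - 14 = 37
Step 2: IR is satisfied (surplus >= 0)

37


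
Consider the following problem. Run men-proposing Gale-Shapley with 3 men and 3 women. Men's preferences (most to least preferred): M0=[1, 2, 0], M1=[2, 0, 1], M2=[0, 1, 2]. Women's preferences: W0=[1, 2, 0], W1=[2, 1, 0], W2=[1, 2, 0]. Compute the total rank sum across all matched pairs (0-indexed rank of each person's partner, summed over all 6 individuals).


Step 1: Run Gale-Shapley (men propose, women hold best offer):
  M0 proposes to W1; she accepts
  M1 proposes to W2; she accepts
  M2 proposes to W0; she accepts
Step 2: Final matching: W0-M2, W1-M0, W2-M1
Step 3: 0-indexed ranks (man's rank of his match, then woman's): 0 + 1 + 0 + 2 + 0 + 0
Step 4: Total rank sum = 3

3


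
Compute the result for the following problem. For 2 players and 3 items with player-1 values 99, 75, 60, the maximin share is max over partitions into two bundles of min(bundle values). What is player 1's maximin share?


Step 1: Item values = 99, 75, 60
Step 2: Enumerate all 2-bundle partitions and take the smaller bundle:
  Partition 1: {99} vs {75,60} -> bundles 99, 135; min = 99
  Partition 2: {75} vs {99,60} -> bundles 75, 159; min = 75
  Partition 3: {60} vs {99,75} -> bundles 60, 174; min = 60
Step 3: MMS = max(99, 75, 60) = 99

99


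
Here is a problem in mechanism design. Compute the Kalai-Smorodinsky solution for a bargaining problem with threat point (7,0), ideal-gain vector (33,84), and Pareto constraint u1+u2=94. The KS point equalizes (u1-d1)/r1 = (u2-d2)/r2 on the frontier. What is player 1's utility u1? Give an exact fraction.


Step 1: At the KS point, (u1-d1)/r1 = (u2-d2)/r2 = t and u1+u2 = 94
Step 2: u1 = d1 + r1*t and u2 = d2 + r2*t, so (d1 + r1*t) + (d2 + r2*t) = 94
Step 3: t = (94 - 7 - 0)/(33 + 84) = 87/117 = 29/39
Step 4: u1 = d1 + r1*t = 7 + 33 * 29/39 = 410/13
Step 5: (Check: u2 = d2 + r2*t = 812/13; u1+u2 = 410/13 + 812/13 = 94, on the frontier.)

410/13


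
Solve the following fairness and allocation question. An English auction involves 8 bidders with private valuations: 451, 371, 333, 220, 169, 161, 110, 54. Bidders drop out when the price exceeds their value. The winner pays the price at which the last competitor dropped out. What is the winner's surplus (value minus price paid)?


Step 1: Identify the highest value: 451
Step 2: Identify the second-highest value: 371
Step 3: The final price = second-highest value = 371
Step 4: Surplus = 451 - 371 = 80

80


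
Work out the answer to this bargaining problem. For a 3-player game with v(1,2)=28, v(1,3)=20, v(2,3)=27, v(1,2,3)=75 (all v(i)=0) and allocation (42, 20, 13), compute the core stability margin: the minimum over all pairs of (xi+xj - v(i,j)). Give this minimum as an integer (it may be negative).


Step 1: Slack for coalition (1,2): x1+x2 - v12 = 62 - 28 = 34
Step 2: Slack for coalition (1,3): x1+x3 - v13 = 55 - 20 = 35
Step 3: Slack for coalition (2,3): x2+x3 - v23 = 33 - 27 = 6
Step 4: Minimum slack = min(34, 35, 6) = 6, attained by (2,3); no pair can gain by deviating, so the allocation is in the core

6


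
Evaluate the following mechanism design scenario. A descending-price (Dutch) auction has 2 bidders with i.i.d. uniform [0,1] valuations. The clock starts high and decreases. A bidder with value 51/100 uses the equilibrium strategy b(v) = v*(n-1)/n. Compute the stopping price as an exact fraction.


Step 1: Dutch auctions are strategically equivalent to first-price auctions
Step 2: The equilibrium bid is b(v) = v*(n-1)/n
Step 3: b = 51/100 * 1/2
Step 4: b = 51/200

51/200


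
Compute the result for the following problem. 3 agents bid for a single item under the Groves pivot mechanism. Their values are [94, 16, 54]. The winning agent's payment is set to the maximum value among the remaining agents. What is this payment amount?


Step 1: The efficient winner is agent 0 with value 94
Step 2: Other agents' values: [16, 54]
Step 3: Pivot payment = max(others) = 54
Step 4: The winner pays 54

54


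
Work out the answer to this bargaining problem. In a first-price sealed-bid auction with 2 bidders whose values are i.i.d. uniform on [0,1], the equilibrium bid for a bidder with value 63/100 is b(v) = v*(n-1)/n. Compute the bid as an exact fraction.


Step 1: The symmetric BNE bidding function is b(v) = v * (n-1) / n
Step 2: Substitute v = 63/100 and n = 2
Step 3: b = 63/100 * 1/2
Step 4: b = 63/200

63/200


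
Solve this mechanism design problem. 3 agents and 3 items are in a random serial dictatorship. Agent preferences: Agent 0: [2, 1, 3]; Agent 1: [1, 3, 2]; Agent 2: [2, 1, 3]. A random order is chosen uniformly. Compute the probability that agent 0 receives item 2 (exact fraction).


Step 1: Agent 0 wants item 2
Step 2: There are 6 possible orderings of agents
Step 3: In 3 orderings, agent 0 gets item 2
Step 4: Probability = 3/6 = 1/2

1/2


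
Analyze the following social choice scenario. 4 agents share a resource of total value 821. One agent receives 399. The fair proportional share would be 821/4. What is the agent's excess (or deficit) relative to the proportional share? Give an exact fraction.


Step 1: Proportional share = 821/4
Step 2: Agent's actual allocation = 399
Step 3: Excess = 399 - 821/4 = 775/4

775/4


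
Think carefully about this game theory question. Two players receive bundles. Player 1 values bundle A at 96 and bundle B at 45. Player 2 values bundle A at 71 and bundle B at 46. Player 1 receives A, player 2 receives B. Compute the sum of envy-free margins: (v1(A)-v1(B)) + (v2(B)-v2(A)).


Step 1: Player 1's margin = v1(A) - v1(B) = 96 - 45 = 51
Step 2: Player 2's margin = v2(B) - v2(A) = 46 - 71 = -25
Step 3: Total margin = 51 + -25 = 26

26


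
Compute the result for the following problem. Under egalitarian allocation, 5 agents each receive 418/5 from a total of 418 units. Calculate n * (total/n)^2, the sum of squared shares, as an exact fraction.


Step 1: Each agent's share = 418/5
Step 2: Square of each share = (418/5)^2 = 174724/25
Step 3: Sum of squares = 5 * 174724/25 = 174724/5

174724/5


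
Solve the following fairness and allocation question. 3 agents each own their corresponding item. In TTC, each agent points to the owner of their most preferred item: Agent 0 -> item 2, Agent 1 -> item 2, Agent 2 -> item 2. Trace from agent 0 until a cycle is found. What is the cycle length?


Step 1: Trace the pointer graph from agent 0: 0 -> 2 -> 2
Step 2: A cycle is detected when we revisit agent 2
Step 3: The cycle is: 2 -> 2
Step 4: Cycle length = 1

1


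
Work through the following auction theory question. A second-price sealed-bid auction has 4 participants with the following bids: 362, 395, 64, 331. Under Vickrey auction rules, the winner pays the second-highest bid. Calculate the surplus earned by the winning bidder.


Step 1: Sort bids in descending order: 395, 362, 331, 64
Step 2: The winning bid is the highest: 395
Step 3: The payment equals the second-highest bid: 362
Step 4: Surplus = winner's bid - payment = 395 - 362 = 33

33


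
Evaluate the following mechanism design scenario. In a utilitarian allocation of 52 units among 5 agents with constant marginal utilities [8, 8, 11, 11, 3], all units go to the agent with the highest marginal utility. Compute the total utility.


Step 1: The marginal utilities are [8, 8, 11, 11, 3]
Step 2: The highest marginal utility is 11
Step 3: All 52 units go to that agent
Step 4: Total utility = 11 * 52 = 572

572


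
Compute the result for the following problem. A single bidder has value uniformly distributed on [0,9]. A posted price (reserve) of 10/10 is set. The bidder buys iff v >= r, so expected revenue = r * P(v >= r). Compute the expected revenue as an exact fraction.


Step 1: Posted price r = 1, value support [0,9]
Step 2: P(v >= r) = (9 - 1)/9 = 8/9
Step 3: Expected revenue = r * P(v >= r) = 1 * 8/9
Step 4: Revenue = 8/9

8/9


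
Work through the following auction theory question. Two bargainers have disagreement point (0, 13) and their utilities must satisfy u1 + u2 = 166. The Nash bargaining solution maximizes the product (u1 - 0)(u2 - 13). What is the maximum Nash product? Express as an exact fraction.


Step 1: The Nash solution splits surplus symmetrically above the disagreement point
Step 2: u1 = (total + d1 - d2)/2 = (166 + 0 - 13)/2 = 153/2
Step 3: u2 = (total - d1 + d2)/2 = (166 - 0 + 13)/2 = 179/2
Step 4: Nash product = (153/2 - 0) * (179/2 - 13)
Step 5: = 153/2 * 153/2 = 23409/4

23409/4


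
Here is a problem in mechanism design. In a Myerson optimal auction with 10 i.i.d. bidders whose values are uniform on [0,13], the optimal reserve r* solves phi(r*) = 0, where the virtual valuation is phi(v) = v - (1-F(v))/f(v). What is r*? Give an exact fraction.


Step 1: For U[0,13], F(v) = v/13 and f(v) = 1/13
Step 2: phi(v) = v - (1 - v/13)/(1/13) = v - (13 - v) = 2v - 13
Step 3: Set phi(r*) = 0: 2r* - 13 = 0
Step 4: r* = 13/2 (the number of bidders n = 10 does not enter)

13/2


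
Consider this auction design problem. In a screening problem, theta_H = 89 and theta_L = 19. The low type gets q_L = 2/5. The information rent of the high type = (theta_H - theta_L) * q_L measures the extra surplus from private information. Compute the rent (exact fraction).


Step 1: theta_H - theta_L = 89 - 19 = 70
Step 2: Information rent = (theta_H - theta_L) * q_L
Step 3: = 70 * 2/5
Step 4: = 28

28


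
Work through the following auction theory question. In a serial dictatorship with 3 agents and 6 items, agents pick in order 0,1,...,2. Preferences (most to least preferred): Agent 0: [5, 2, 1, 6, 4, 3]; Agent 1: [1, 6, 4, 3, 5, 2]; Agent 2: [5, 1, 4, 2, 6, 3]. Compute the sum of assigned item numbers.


Step 1: Agent 0 picks item 5
Step 2: Agent 1 picks item 1
Step 3: Agent 2 picks item 4
Step 4: Sum = 5 + 1 + 4 = 10

10


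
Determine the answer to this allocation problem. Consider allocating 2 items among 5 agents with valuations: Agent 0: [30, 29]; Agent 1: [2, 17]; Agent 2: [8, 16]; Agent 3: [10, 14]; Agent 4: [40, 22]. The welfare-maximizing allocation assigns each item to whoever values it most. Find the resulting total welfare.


Step 1: For each item, find the maximum value among all agents.
Step 2: Item 0 -> Agent 4 (value 40)
Step 3: Item 1 -> Agent 0 (value 29)
Step 4: Total welfare = 40 + 29 = 69

69


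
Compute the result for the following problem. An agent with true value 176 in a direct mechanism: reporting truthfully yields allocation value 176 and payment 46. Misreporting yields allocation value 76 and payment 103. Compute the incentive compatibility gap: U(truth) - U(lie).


Step 1: U(truth) = value - payment = 176 - 46 = 130
Step 2: U(lie) = allocation - payment = 76 - 103 = -27
Step 3: IC gap = 130 - (-27) = 157

157


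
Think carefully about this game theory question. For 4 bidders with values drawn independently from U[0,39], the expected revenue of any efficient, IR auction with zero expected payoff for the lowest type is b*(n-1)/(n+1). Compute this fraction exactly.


Step 1: By Revenue Equivalence, expected revenue = b*(n-1)/(n+1)
Step 2: Substituting n = 4, b = 39
Step 3: Revenue = 39*(4-1)/(4+1) = 39*3/5
Step 4: Revenue = 117/5

117/5


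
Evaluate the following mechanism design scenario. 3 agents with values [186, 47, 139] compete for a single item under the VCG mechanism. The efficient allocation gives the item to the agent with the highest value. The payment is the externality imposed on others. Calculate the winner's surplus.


Step 1: The winner is the agent with the highest value: agent 0 with value 186
Step 2: Values of other agents: [47, 139]
Step 3: VCG payment = max of others' values = 139
Step 4: Surplus = 186 - 139 = 47

47


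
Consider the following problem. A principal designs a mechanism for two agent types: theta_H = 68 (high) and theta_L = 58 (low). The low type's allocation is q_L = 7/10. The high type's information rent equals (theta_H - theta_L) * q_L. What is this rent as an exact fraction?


Step 1: theta_H - theta_L = 68 - 58 = 10
Step 2: Information rent = (theta_H - theta_L) * q_L
Step 3: = 10 * 7/10
Step 4: = 7

7


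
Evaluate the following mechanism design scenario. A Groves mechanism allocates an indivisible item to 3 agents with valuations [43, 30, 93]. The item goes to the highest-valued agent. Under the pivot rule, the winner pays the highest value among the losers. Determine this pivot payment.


Step 1: The efficient winner is agent 2 with value 93
Step 2: Other agents' values: [43, 30]
Step 3: Pivot payment = max(others) = 43
Step 4: The winner pays 43

43


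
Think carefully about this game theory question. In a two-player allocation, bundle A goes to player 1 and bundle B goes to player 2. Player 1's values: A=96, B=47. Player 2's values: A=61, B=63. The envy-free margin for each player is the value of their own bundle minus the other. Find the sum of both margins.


Step 1: Player 1's margin = v1(A) - v1(B) = 96 - 47 = 49
Step 2: Player 2's margin = v2(B) - v2(A) = 63 - 61 = 2
Step 3: Total margin = 49 + 2 = 51

51


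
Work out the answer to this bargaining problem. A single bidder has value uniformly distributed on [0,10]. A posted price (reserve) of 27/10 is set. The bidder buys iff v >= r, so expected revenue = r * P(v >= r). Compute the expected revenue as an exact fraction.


Step 1: Posted price r = 27/10, value support [0,10]
Step 2: P(v >= r) = (10 - 27/10)/10 = 73/100
Step 3: Expected revenue = r * P(v >= r) = 27/10 * 73/100
Step 4: Revenue = 1971/1000

1971/1000


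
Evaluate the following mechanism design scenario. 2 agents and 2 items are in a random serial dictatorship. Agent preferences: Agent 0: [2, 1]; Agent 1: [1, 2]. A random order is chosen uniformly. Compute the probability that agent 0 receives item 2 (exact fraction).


Step 1: Agent 0 wants item 2
Step 2: There are 2 possible orderings of agents
Step 3: In 2 orderings, agent 0 gets item 2
Step 4: Probability = 2/2 = 1

1


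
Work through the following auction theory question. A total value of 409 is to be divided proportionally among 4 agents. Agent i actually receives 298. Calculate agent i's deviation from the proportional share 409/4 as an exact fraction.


Step 1: Proportional share = 409/4
Step 2: Agent's actual allocation = 298
Step 3: Excess = 298 - 409/4 = 783/4

783/4


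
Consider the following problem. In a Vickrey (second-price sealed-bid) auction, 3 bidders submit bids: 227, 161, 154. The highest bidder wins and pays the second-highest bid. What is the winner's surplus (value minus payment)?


Step 1: Sort bids in descending order: 227, 161, 154
Step 2: The winning bid is the highest: 227
Step 3: The payment equals the second-highest bid: 161
Step 4: Surplus = winner's bid - payment = 227 - 161 = 66

66


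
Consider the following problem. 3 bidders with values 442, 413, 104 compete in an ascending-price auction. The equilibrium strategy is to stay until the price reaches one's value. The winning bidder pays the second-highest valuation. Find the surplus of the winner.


Step 1: Identify the highest value: 442
Step 2: Identify the second-highest value: 413
Step 3: The final price = second-highest value = 413
Step 4: Surplus = 442 - 413 = 29

29


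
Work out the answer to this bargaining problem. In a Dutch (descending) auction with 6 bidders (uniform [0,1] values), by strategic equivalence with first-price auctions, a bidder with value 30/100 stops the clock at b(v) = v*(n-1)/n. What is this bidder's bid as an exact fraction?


Step 1: Dutch auctions are strategically equivalent to first-price auctions
Step 2: The equilibrium bid is b(v) = v*(n-1)/n
Step 3: b = 3/10 * 5/6
Step 4: b = 1/4

1/4


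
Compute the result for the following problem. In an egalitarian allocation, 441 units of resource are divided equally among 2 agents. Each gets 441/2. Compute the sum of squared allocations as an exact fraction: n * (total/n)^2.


Step 1: Each agent's share = 441/2
Step 2: Square of each share = (441/2)^2 = 194481/4
Step 3: Sum of squares = 2 * 194481/4 = 194481/2

194481/2


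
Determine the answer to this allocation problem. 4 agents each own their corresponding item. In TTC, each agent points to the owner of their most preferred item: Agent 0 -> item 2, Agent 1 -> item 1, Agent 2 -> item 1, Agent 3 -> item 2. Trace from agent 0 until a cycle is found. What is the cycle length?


Step 1: Trace the pointer graph from agent 0: 0 -> 2 -> 1 -> 1
Step 2: A cycle is detected when we revisit agent 1
Step 3: The cycle is: 1 -> 1
Step 4: Cycle length = 1

1


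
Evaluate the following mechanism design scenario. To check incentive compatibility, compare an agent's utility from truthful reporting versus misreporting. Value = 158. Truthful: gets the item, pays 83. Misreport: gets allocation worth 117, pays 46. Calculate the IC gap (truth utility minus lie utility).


Step 1: U(truth) = value - payment = 158 - 83 = 75
Step 2: U(lie) = allocation - payment = 117 - 46 = 71
Step 3: IC gap = 75 - 71 = 4

4


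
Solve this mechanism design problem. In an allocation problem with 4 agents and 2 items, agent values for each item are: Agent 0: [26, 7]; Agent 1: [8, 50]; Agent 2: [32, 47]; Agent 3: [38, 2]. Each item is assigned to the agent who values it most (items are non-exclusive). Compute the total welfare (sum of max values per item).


Step 1: For each item, find the maximum value among all agents.
Step 2: Item 0 -> Agent 3 (value 38)
Step 3: Item 1 -> Agent 1 (value 50)
Step 4: Total welfare = 38 + 50 = 88

88


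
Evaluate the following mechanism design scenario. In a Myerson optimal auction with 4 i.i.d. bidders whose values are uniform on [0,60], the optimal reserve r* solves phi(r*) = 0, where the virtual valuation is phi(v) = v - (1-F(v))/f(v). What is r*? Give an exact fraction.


Step 1: For U[0,60], F(v) = v/60 and f(v) = 1/60
Step 2: phi(v) = v - (1 - v/60)/(1/60) = v - (60 - v) = 2v - 60
Step 3: Set phi(r*) = 0: 2r* - 60 = 0
Step 4: r* = 60/2 = 30 (the number of bidders n = 4 does not enter)

30


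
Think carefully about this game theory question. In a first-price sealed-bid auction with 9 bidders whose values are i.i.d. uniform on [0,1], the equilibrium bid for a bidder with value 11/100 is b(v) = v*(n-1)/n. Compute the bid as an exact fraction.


Step 1: The symmetric BNE bidding function is b(v) = v * (n-1) / n
Step 2: Substitute v = 11/100 and n = 9
Step 3: b = 11/100 * 8/9
Step 4: b = 22/225

22/225


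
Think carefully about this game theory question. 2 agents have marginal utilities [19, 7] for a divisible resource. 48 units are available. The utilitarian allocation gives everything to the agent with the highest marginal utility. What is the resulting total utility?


Step 1: The marginal utilities are [19, 7]
Step 2: The highest marginal utility is 19
Step 3: All 48 units go to that agent
Step 4: Total utility = 19 * 48 = 912

912


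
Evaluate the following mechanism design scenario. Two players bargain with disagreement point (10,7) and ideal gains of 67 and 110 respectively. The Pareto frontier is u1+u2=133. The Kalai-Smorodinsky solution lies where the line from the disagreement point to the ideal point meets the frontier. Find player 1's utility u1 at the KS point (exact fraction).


Step 1: At the KS point, (u1-d1)/r1 = (u2-d2)/r2 = t and u1+u2 = 133
Step 2: u1 = d1 + r1*t and u2 = d2 + r2*t, so (d1 + r1*t) + (d2 + r2*t) = 133
Step 3: t = (133 - 10 - 7)/(67 + 110) = 116/177
Step 4: u1 = d1 + r1*t = 10 + 67 * 116/177 = 9542/177
Step 5: (Check: u2 = d2 + r2*t = 13999/177; u1+u2 = 9542/177 + 13999/177 = 133, on the frontier.)

9542/177


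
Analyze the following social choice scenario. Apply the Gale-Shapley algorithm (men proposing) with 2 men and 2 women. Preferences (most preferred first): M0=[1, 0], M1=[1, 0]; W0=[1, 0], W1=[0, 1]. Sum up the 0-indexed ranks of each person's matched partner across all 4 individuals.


Step 1: Run Gale-Shapley (men propose, women hold best offer):
  M0 proposes to W1; she accepts
  M1 proposes to W1; rejected
  M1 proposes to W0; she accepts
Step 2: Final matching: W0-M1, W1-M0
Step 3: 0-indexed ranks (man's rank of his match, then woman's): 1 + 0 + 0 + 0
Step 4: Total rank sum = 1

1


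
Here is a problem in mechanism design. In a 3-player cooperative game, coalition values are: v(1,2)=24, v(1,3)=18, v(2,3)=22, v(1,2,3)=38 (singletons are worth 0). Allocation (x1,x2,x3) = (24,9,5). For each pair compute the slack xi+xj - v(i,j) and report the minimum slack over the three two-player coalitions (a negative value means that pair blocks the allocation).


Step 1: Slack for coalition (1,2): x1+x2 - v12 = 33 - 24 = 9
Step 2: Slack for coalition (1,3): x1+x3 - v13 = 29 - 18 = 11
Step 3: Slack for coalition (2,3): x2+x3 - v23 = 14 - 22 = -8
Step 4: Minimum slack = min(9, 11, -8) = -8, attained by (2,3); coalition (2,3) can block (slack < 0), so the allocation is not in the core

-8


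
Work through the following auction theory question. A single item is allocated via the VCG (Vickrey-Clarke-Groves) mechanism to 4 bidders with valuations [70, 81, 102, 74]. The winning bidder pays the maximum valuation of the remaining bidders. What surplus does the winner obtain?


Step 1: The winner is the agent with the highest value: agent 2 with value 102
Step 2: Values of other agents: [70, 81, 74]
Step 3: VCG payment = max of others' values = 81
Step 4: Surplus = 102 - 81 = 21

21


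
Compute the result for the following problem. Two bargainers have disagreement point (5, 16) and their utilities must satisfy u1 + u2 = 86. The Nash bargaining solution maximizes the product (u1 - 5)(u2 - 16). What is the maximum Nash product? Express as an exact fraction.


Step 1: The Nash solution splits surplus symmetrically above the disagreement point
Step 2: u1 = (total + d1 - d2)/2 = (86 + 5 - 16)/2 = 75/2
Step 3: u2 = (total - d1 + d2)/2 = (86 - 5 + 16)/2 = 97/2
Step 4: Nash product = (75/2 - 5) * (97/2 - 16)
Step 5: = 65/2 * 65/2 = 4225/4

4225/4


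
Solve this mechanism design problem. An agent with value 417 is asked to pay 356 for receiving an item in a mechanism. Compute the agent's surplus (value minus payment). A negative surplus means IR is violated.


Step 1: Surplus = value - payment = 417 - 356 = 61
Step 2: IR is satisfied (surplus >= 0)

61


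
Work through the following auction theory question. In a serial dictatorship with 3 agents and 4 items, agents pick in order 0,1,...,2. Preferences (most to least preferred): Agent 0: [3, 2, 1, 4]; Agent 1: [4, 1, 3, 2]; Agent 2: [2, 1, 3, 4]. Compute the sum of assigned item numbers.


Step 1: Agent 0 picks item 3
Step 2: Agent 1 picks item 4
Step 3: Agent 2 picks item 2
Step 4: Sum = 3 + 4 + 2 = 9

9


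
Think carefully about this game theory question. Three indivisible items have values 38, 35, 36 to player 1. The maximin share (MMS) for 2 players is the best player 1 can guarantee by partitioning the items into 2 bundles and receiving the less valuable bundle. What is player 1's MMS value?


Step 1: Item values = 38, 35, 36
Step 2: Enumerate all 2-bundle partitions and take the smaller bundle:
  Partition 1: {38} vs {35,36} -> bundles 38, 71; min = 38
  Partition 2: {35} vs {38,36} -> bundles 35, 74; min = 35
  Partition 3: {36} vs {38,35} -> bundles 36, 73; min = 36
Step 3: MMS = max(38, 35, 36) = 38

38
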